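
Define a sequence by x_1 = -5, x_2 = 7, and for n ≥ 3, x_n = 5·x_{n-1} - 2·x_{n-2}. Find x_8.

Applying the relation repeatedly:
x_3 = 45; x_4 = 211; x_5 = 965; x_6 = 4403; x_7 = 20085; x_8 = 91619.

91619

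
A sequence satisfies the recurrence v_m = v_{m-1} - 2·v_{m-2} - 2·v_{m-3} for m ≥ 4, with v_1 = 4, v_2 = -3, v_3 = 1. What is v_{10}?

Applying the relation repeatedly:
v_4 = -1; v_5 = 3; v_6 = 3; v_7 = -1; v_8 = -13; v_9 = -17; v_{10} = 11.

11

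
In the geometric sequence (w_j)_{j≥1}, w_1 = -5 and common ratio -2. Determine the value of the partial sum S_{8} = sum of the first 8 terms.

425

w_j = (-5)·(-2)^(j-1).
S = (-5)·((-2)^8 - 1)/(-2 - 1) = (-5)·(256 - 1)/(-3) = 425.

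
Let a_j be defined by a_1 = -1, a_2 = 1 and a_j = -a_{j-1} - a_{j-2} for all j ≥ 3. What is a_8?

a_3 = 0; a_4 = -1; a_5 = 1; a_6 = 0; a_7 = -1; a_8 = 1.

1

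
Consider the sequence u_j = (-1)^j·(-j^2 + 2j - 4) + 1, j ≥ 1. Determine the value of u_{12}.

-123

(-1)^12 = 1; -j^2 + 2j - 4 at j=12 is -124; so u_{12} = -123.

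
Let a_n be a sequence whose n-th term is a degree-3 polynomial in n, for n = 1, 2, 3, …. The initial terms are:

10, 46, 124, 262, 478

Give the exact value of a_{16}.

13150

1st diffs: 36, 78, 138, 216.
2nd diffs: 42, 60, 78.
3rd diffs: 18, 18 (constant).
So a_n = 3n^3 + 3n^2 + 6n - 2.
Evaluating at n = 16 gives a_{16} = 13150.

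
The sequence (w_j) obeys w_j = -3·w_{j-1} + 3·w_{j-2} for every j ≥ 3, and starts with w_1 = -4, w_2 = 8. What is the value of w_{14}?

Iterate the recurrence:
w_3 = -36; w_4 = 132; w_5 = -504; …; w_{11} = -1494936; w_{12} = 5667732; w_{13} = -21488004; w_{14} = 81467208.

81467208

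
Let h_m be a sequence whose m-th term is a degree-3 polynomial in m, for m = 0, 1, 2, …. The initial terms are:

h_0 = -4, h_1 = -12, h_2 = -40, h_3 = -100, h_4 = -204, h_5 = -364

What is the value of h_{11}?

-3172

1st diffs: -8, -28, -60, -104, -160.
2nd diffs: -20, -32, -44, -56.
3rd diffs: -12, -12, -12 (constant).
Newton forward-difference form: h_m = -4 + (-8)·C(m,1) + (-20)·C(m,2) + (-12)·C(m,3).
At m = 11: m = 11, so h_{11} = -4 - 88 - 1100 - 1980 = -3172.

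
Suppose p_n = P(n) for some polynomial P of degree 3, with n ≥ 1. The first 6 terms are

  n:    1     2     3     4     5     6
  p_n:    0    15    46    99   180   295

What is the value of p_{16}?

4635

1st diffs: 15, 31, 53, 81, 115.
2nd diffs: 16, 22, 28, 34.
3rd diffs: 6, 6, 6 (constant).
Newton forward-difference form: p_n = 15·C(n-1,1) + 16·C(n-1,2) + 6·C(n-1,3).
At n = 16: n-1 = 15, so p_{16} = 225 + 1680 + 2730 = 4635.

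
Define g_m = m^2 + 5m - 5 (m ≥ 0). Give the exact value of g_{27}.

859

g_{27} = 1·27^2 + 5·27 - 5 = 859.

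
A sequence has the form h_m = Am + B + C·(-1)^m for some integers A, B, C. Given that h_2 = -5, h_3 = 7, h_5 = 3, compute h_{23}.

-33

Write the equations: 2A + B + C = -5; 3A + B - C = 7; 5A + B - C = 3.
Subtracting the first from the second: A - 2C = 12.
Subtracting the second from the third: 2A = -4.
Solving: C = -7, A = -2, then B = 6.
Hence h_{23} = -2·23 + 6 + (-7)·(-1) = -33.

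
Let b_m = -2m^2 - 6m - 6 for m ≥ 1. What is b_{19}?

b_{19} = -2·19^2 - 6·19 - 6 = -842.

-842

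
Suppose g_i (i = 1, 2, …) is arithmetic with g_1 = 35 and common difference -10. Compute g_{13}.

g_i = 35 + (i - 1)·(-10).
g_{13} = 35 + 12·(-10) = -85.

-85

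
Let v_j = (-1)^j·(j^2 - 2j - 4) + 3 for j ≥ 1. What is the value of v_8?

47

(-1)^8 = 1; j^2 - 2j - 4 at j=8 is 44; so v_8 = 47.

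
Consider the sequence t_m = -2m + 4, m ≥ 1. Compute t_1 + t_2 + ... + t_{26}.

Over m = 1..26: Σm = 351.
Total = (-2)·351 + (4)·26 = -598.

-598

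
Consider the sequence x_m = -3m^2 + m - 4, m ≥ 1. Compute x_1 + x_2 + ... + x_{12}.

-1920

Over m = 1..12: Σm = 78, Σm² = 650.
Total = (-3)·650 + (1)·78 + (-4)·12 = -1920.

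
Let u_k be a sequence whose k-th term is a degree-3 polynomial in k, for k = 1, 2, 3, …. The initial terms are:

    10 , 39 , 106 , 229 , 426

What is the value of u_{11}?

4170

1st diffs: 29, 67, 123, 197.
2nd diffs: 38, 56, 74.
3rd diffs: 18, 18 (constant).
Newton forward-difference form: u_k = 10 + 29·C(k-1,1) + 38·C(k-1,2) + 18·C(k-1,3).
At k = 11: k-1 = 10, so u_{11} = 10 + 290 + 1710 + 2160 = 4170.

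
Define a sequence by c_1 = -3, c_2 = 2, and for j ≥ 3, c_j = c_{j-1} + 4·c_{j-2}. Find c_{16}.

Compute successive terms:
c_3 = -10, c_4 = -2, c_5 = -42, …, c_{13} = -52458, c_{14} = -132338, c_{15} = -342170, c_{16} = -871522.

-871522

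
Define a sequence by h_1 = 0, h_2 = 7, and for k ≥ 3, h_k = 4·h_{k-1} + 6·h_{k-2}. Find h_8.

Iterate the recurrence:
h_3 = 28  h_4 = 154  h_5 = 784  h_6 = 4060  h_7 = 20944  h_8 = 108136.

108136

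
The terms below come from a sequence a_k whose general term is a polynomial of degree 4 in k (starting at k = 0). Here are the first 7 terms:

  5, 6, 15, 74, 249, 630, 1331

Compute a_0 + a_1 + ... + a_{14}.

1st diffs: 1, 9, 59, 175, 381, 701.
2nd diffs: 8, 50, 116, 206, 320.
3rd diffs: 42, 66, 90, 114.
4th diffs: 24, 24, 24 (constant).
So a_k = k^4 + k^3 - 6k^2 + 5k + 5.
Continuing: …, 2490, 4269, 6854, 10455, …, a_{14} = 40059.
Summing k = 0..14 (15 terms) gives 133222.

133222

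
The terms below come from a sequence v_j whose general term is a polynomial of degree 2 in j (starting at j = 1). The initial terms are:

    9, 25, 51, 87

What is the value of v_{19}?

1st diffs: 16, 26, 36.
2nd diffs: 10, 10 (constant).
Newton forward-difference form: v_j = 9 + 16·C(j-1,1) + 10·C(j-1,2).
At j = 19: j-1 = 18, so v_{19} = 9 + 288 + 1530 = 1827.

1827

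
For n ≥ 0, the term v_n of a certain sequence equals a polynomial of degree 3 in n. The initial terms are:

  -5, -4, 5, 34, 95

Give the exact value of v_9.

1st diffs: 1, 9, 29, 61.
2nd diffs: 8, 20, 32.
3rd diffs: 12, 12 (constant).
So v_n = 2n^3 - 2n^2 + n - 5.
Evaluating at n = 9 gives v_9 = 1300.

1300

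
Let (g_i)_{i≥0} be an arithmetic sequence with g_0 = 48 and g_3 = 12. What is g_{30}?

-312

Common difference d = (12 - 48) / (3 - 0) = -12.
g_i = 48 + (i - 0)·(-12).
g_{30} = 48 + 30·(-12) = -312.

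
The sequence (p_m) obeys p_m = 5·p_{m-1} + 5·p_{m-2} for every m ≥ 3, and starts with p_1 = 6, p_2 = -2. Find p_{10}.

Compute successive terms:
p_3 = 20  p_4 = 90  p_5 = 550  p_6 = 3200  p_7 = 18750  p_8 = 109750  p_9 = 642500  p_{10} = 3761250.

3761250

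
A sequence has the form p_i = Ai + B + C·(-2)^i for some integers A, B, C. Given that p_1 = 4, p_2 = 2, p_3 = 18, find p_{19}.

Write the equations: A + B - 2C = 4; 2A + B + 4C = 2; 3A + B - 8C = 18.
Subtracting the first from the second: A + 6C = -2.
Subtracting the second from the third: A - 12C = 16.
Solving: C = -1, A = 4, then B = -2.
Hence p_{19} = 4·19 + (-2) + (-1)·(-524288) = 524362.

524362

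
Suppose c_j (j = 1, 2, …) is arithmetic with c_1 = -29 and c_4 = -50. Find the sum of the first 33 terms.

-4653

Common difference d = (-50 - (-29)) / (4 - 1) = -7.
c_j = -29 + (j - 1)·(-7).
c_{33} = -253; S = 33·(-29 + (-253))/2 = -4653.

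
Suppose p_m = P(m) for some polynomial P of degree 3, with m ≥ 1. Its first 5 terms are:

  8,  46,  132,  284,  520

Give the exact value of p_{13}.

1st diffs: 38, 86, 152, 236.
2nd diffs: 48, 66, 84.
3rd diffs: 18, 18 (constant).
Newton forward-difference form: p_m = 8 + 38·C(m-1,1) + 48·C(m-1,2) + 18·C(m-1,3).
At m = 13: m-1 = 12, so p_{13} = 8 + 456 + 3168 + 3960 = 7592.

7592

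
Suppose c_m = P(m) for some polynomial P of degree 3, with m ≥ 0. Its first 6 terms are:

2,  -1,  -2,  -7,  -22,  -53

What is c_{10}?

-658

1st diffs: -3, -1, -5, -15, -31.
2nd diffs: 2, -4, -10, -16.
3rd diffs: -6, -6, -6 (constant).
Newton forward-difference form: c_m = 2 + (-3)·C(m,1) + 2·C(m,2) + (-6)·C(m,3).
At m = 10: m = 10, so c_{10} = 2 - 30 + 90 - 720 = -658.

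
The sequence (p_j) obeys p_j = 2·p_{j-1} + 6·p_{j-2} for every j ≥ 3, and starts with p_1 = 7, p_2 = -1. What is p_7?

4768

p_3 = 40  p_4 = 74  p_5 = 388  p_6 = 1220  p_7 = 4768.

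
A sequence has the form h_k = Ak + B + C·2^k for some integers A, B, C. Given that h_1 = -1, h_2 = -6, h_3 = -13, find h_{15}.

Plug in k = 1, 2, 3: A + B + 2C = -1; 2A + B + 4C = -6; 3A + B + 8C = -13.
Subtracting the first from the second: A + 2C = -5.
Subtracting the second from the third: A + 4C = -7.
Solving: C = -1, A = -3, then B = 4.
Hence h_{15} = -3·15 + 4 + (-1)·32768 = -32809.

-32809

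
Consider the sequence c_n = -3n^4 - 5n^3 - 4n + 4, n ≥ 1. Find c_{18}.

-344156

c_{18} = -3·18^4 - 5·18^3 - 4·18 + 4 = -344156.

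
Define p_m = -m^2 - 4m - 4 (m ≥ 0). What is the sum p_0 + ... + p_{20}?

-3794

Over m = 0..20: Σm = 210, Σm² = 2870.
Total = (-1)·2870 + (-4)·210 + (-4)·21 = -3794.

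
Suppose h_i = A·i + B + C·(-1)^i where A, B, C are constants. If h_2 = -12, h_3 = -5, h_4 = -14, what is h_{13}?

The three given values yield: 2A + B + C = -12; 3A + B - C = -5; 4A + B + C = -14.
Subtracting the first from the second: A - 2C = 7.
Subtracting the second from the third: A + 2C = -9.
Solving: C = -4, A = -1, then B = -6.
Hence h_{13} = -1·13 + (-6) + (-4)·(-1) = -15.

-15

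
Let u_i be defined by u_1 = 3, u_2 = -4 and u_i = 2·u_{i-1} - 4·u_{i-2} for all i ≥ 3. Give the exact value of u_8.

-256

u_3 = -20;  u_4 = -24;  u_5 = 32;  u_6 = 160;  u_7 = 192;  u_8 = -256.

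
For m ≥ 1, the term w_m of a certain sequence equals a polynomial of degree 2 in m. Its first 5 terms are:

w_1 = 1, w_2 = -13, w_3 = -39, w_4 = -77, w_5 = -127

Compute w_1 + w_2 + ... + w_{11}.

-2739

1st diffs: -14, -26, -38, -50.
2nd diffs: -12, -12, -12 (constant).
Newton forward-difference form: w_m = 1 + (-14)·C(m-1,1) + (-12)·C(m-1,2).
Continuing: …, -189, -263, -349, -447, …, w_{11} = -679.
Summing m = 1..11 (11 terms) gives -2739.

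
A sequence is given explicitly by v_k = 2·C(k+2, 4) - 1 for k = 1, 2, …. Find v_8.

C(10, 4) = 210, so v_8 = 419.

419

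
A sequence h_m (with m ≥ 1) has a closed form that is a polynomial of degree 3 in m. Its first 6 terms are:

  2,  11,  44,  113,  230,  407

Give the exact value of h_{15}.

6680

1st diffs: 9, 33, 69, 117, 177.
2nd diffs: 24, 36, 48, 60.
3rd diffs: 12, 12, 12 (constant).
So h_m = 2m^3 - 5m + 5.
Evaluating at m = 15 gives h_{15} = 6680.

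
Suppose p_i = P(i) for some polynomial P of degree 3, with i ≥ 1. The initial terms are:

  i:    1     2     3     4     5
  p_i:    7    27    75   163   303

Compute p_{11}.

2907

1st diffs: 20, 48, 88, 140.
2nd diffs: 28, 40, 52.
3rd diffs: 12, 12 (constant).
So p_i = 2i^3 + 2i^2 + 3.
Evaluating at i = 11 gives p_{11} = 2907.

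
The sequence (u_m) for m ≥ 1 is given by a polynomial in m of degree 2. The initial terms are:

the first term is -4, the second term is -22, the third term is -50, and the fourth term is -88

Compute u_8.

-340

1st diffs: -18, -28, -38.
2nd diffs: -10, -10 (constant).
Newton forward-difference form: u_m = -4 + (-18)·C(m-1,1) + (-10)·C(m-1,2).
At m = 8: m-1 = 7, so u_8 = -4 - 126 - 210 = -340.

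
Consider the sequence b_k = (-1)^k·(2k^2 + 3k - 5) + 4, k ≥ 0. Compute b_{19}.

-770

(-1)^19 = -1; 2k^2 + 3k - 5 at k=19 is 774; so b_{19} = -770.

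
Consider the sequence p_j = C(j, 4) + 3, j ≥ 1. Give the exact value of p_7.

38

C(7, 4) = 35, so p_7 = 38.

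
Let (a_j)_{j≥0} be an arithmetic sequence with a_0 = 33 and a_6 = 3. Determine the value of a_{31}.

-122

Common difference d = (3 - 33) / (6 - 0) = -5.
a_j = 33 + (j - 0)·(-5).
a_{31} = 33 + 31·(-5) = -122.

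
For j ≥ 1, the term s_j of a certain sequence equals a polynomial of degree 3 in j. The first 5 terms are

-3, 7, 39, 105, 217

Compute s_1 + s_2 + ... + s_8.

1st diffs: 10, 32, 66, 112.
2nd diffs: 22, 34, 46.
3rd diffs: 12, 12 (constant).
Newton forward-difference form: s_j = -3 + 10·C(j-1,1) + 22·C(j-1,2) + 12·C(j-1,3).
Continuing: 387, 627, 949.
Summing j = 1..8 (8 terms) gives 2328.

2328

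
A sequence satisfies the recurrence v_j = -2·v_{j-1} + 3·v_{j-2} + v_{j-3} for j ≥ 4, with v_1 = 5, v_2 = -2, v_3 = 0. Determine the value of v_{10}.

Iterate the recurrence:
v_4 = -1;  v_5 = 0;  v_6 = -3;  v_7 = 5;  v_8 = -19;  v_9 = 50;  v_{10} = -152.

-152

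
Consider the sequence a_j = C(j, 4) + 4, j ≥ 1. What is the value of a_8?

74

C(8, 4) = 70, so a_8 = 74.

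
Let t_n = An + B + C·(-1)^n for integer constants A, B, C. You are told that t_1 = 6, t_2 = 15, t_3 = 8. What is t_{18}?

The three given values yield: A + B - C = 6; 2A + B + C = 15; 3A + B - C = 8.
Subtracting the first from the second: A + 2C = 9.
Subtracting the second from the third: A - 2C = -7.
Solving: C = 4, A = 1, then B = 9.
Hence t_{18} = 1·18 + 9 + 4·1 = 31.

31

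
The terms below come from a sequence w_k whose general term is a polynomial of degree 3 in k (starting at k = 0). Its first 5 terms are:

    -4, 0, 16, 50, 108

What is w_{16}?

4860

1st diffs: 4, 16, 34, 58.
2nd diffs: 12, 18, 24.
3rd diffs: 6, 6 (constant).
Newton forward-difference form: w_k = -4 + 4·C(k,1) + 12·C(k,2) + 6·C(k,3).
At k = 16: k = 16, so w_{16} = -4 + 64 + 1440 + 3360 = 4860.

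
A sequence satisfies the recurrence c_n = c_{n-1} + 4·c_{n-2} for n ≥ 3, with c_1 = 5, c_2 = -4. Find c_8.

c_3 = 16, c_4 = 0, c_5 = 64, c_6 = 64, c_7 = 320, c_8 = 576.

576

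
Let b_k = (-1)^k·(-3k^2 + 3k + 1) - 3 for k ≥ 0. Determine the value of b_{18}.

(-1)^18 = 1; -3k^2 + 3k + 1 at k=18 is -917; so b_{18} = -920.

-920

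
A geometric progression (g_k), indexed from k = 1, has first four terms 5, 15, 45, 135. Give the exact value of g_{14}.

7971615

Common ratio r = 3.
g_k = 5·3^(k-1).
g_{14} = 5·3^13 = 7971615.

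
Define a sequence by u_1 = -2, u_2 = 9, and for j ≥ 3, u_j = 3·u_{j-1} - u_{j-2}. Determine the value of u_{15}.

3103085

Applying the relation repeatedly:
u_3 = 29  u_4 = 78  u_5 = 205  …  u_{12} = 172929  u_{13} = 452734  u_{14} = 1185273  u_{15} = 3103085.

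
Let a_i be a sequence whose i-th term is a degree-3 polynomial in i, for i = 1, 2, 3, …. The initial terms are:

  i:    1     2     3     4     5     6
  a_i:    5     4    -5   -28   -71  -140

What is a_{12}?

1st diffs: -1, -9, -23, -43, -69.
2nd diffs: -8, -14, -20, -26.
3rd diffs: -6, -6, -6 (constant).
So a_i = -i^3 + 2i^2 + 4.
Evaluating at i = 12 gives a_{12} = -1436.

-1436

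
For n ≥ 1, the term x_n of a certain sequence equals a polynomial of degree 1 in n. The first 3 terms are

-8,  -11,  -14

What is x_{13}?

-44

1st diffs: -3, -3 (constant).
So x_n = -3n - 5.
Evaluating at n = 13 gives x_{13} = -44.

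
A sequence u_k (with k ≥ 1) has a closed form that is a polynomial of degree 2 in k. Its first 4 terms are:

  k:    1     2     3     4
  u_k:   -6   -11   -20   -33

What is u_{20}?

1st diffs: -5, -9, -13.
2nd diffs: -4, -4 (constant).
Newton forward-difference form: u_k = -6 + (-5)·C(k-1,1) + (-4)·C(k-1,2).
At k = 20: k-1 = 19, so u_{20} = -6 - 95 - 684 = -785.

-785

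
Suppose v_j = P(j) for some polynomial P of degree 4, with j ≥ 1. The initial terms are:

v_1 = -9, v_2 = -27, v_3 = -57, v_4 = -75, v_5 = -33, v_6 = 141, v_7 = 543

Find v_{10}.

4437

1st diffs: -18, -30, -18, 42, 174, 402.
2nd diffs: -12, 12, 60, 132, 228.
3rd diffs: 24, 48, 72, 96.
4th diffs: 24, 24, 24 (constant).
Newton forward-difference form: v_j = -9 + (-18)·C(j-1,1) + (-12)·C(j-1,2) + 24·C(j-1,3) + 24·C(j-1,4).
At j = 10: j-1 = 9, so v_{10} = -9 - 162 - 432 + 2016 + 3024 = 4437.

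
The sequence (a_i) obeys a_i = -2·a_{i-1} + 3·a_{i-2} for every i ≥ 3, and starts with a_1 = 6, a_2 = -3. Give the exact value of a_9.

Step forward from the initial values:
a_3 = 24;  a_4 = -57;  a_5 = 186;  a_6 = -543;  a_7 = 1644;  a_8 = -4917;  a_9 = 14766.
(Characteristic roots are 1 and -3.)

14766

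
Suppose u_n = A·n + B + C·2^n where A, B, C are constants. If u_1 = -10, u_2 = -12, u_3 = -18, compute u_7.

The three given values yield: A + B + 2C = -10; 2A + B + 4C = -12; 3A + B + 8C = -18.
Subtracting the first from the second: A + 2C = -2.
Subtracting the second from the third: A + 4C = -6.
Solving: C = -2, A = 2, then B = -8.
So u_n = 2·n + (-8) + (-2)·2^n; at n=7 this is -250.

-250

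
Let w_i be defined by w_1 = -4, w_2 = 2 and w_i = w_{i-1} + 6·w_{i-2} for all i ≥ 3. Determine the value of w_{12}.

-206842

Applying the relation repeatedly:
w_3 = -22;  w_4 = -10;  w_5 = -142;  w_6 = -202;  w_7 = -1054;  w_8 = -2266;  w_9 = -8590;  w_{10} = -22186;  w_{11} = -73726;  w_{12} = -206842.
(Characteristic roots are 3 and -2.)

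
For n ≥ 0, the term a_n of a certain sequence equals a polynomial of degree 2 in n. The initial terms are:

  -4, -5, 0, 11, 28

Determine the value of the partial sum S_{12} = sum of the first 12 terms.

1st diffs: -1, 5, 11, 17.
2nd diffs: 6, 6, 6 (constant).
Newton forward-difference form: a_n = -4 + (-1)·C(n,1) + 6·C(n,2).
Continuing: …, 51, 80, 115, 156, …, a_{11} = 315.
Summing n = 0..11 (12 terms) gives 1206.

1206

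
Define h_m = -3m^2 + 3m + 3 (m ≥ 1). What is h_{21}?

-1257

h_{21} = -3·21^2 + 3·21 + 3 = -1257.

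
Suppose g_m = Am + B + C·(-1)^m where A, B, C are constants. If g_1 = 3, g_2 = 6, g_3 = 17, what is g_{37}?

255

At m = 1, 2, 3: A + B - C = 3; 2A + B + C = 6; 3A + B - C = 17.
Subtracting the first from the second: A + 2C = 3.
Subtracting the second from the third: A - 2C = 11.
Solving: C = -2, A = 7, then B = -6.
Therefore g_{37} = 259 + (-6) + (-2)·(-1) = 255.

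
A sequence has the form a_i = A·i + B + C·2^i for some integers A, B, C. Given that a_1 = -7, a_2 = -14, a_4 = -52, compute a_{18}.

Write the equations: A + B + 2C = -7; 2A + B + 4C = -14; 4A + B + 16C = -52.
Subtracting the first from the second: A + 2C = -7.
Subtracting the second from the third: 2A + 12C = -38.
Solving: C = -3, A = -1, then B = 0.
Hence a_{18} = -1·18 + 0 + (-3)·262144 = -786450.

-786450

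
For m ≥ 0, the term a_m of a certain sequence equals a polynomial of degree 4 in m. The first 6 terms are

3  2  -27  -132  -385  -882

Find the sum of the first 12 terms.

1st diffs: -1, -29, -105, -253, -497.
2nd diffs: -28, -76, -148, -244.
3rd diffs: -48, -72, -96.
4th diffs: -24, -24 (constant).
Newton forward-difference form: a_m = 3 + (-1)·C(m,1) + (-28)·C(m,2) + (-48)·C(m,3) + (-24)·C(m,4).
Continuing: …, -1743, -3112, -5157, -8070, …, a_{11} = -17388.
Summing m = 0..11 (12 terms) gives -48958.

-48958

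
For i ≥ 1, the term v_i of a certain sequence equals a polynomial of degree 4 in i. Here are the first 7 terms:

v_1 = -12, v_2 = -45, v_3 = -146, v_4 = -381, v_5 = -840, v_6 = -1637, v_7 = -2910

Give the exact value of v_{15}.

-54710

1st diffs: -33, -101, -235, -459, -797, -1273.
2nd diffs: -68, -134, -224, -338, -476.
3rd diffs: -66, -90, -114, -138.
4th diffs: -24, -24, -24 (constant).
Newton forward-difference form: v_i = -12 + (-33)·C(i-1,1) + (-68)·C(i-1,2) + (-66)·C(i-1,3) + (-24)·C(i-1,4).
At i = 15: i-1 = 14, so v_{15} = -12 - 462 - 6188 - 24024 - 24024 = -54710.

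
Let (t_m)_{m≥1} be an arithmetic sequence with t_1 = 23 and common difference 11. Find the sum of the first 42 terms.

10437

t_m = 23 + (m - 1)·11.
t_{42} = 474; S = 42·(23 + 474)/2 = 10437.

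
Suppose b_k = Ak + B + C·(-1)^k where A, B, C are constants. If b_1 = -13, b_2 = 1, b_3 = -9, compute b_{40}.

77

Plug in k = 1, 2, 3: A + B - C = -13; 2A + B + C = 1; 3A + B - C = -9.
Subtracting the first from the second: A + 2C = 14.
Subtracting the second from the third: A - 2C = -10.
Solving: C = 6, A = 2, then B = -9.
Therefore b_{40} = 80 + (-9) + 6·1 = 77.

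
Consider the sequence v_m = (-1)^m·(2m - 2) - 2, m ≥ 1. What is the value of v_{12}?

20

(-1)^12 = 1; 2m - 2 at m=12 is 22; so v_{12} = 20.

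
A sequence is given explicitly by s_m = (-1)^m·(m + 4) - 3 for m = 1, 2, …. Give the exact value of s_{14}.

(-1)^14 = 1; m + 4 at m=14 is 18; so s_{14} = 15.

15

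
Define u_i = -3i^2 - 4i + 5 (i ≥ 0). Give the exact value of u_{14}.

-639

u_{14} = -3·14^2 - 4·14 + 5 = -639.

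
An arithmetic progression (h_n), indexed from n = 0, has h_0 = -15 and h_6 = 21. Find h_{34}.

189

Common difference d = (21 - (-15)) / (6 - 0) = 6.
h_n = -15 + (n - 0)·6.
h_{34} = -15 + 34·6 = 189.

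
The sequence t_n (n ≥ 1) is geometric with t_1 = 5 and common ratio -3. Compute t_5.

405

t_n = 5·(-3)^(n-1).
t_5 = 5·(-3)^4 = 405.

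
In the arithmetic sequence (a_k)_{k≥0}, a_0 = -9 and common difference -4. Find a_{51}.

-213

a_k = -9 + (k - 0)·(-4).
a_{51} = -9 + 51·(-4) = -213.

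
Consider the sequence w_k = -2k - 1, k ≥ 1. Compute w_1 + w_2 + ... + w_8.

Over k = 1..8: Σk = 36.
Total = (-2)·36 + (-1)·8 = -80.

-80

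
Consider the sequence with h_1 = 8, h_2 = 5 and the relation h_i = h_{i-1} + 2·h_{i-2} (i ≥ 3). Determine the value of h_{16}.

Step forward from the initial values:
h_3 = 21, h_4 = 31, h_5 = 73, …, h_{13} = 17753, h_{14} = 35495, h_{15} = 71001, h_{16} = 141991.
(Characteristic roots are 2 and -1.)

141991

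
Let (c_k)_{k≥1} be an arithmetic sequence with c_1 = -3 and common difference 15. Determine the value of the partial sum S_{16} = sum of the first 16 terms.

1752

c_k = -3 + (k - 1)·15.
c_{16} = 222; S = 16·(-3 + 222)/2 = 1752.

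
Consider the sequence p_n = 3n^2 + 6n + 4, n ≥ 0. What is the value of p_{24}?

1876

p_{24} = 3·24^2 + 6·24 + 4 = 1876.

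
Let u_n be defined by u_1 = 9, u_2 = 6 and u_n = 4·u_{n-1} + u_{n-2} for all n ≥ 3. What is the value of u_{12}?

Iterate the recurrence:
u_3 = 33; u_4 = 138; u_5 = 585; u_6 = 2478; u_7 = 10497; u_8 = 44466; u_9 = 188361; u_{10} = 797910; u_{11} = 3380001; u_{12} = 14317914.

14317914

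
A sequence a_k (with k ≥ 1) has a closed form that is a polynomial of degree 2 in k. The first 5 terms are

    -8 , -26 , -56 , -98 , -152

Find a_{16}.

-1538

1st diffs: -18, -30, -42, -54.
2nd diffs: -12, -12, -12 (constant).
So a_k = -6k^2 - 2.
Evaluating at k = 16 gives a_{16} = -1538.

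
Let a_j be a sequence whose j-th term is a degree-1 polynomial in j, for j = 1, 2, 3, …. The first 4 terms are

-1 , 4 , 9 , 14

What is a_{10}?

1st diffs: 5, 5, 5 (constant).
So a_j = 5j - 6.
Evaluating at j = 10 gives a_{10} = 44.

44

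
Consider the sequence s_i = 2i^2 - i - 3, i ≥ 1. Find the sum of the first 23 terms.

8303

Over i = 1..23: Σi = 276, Σi² = 4324.
Total = (2)·4324 + (-1)·276 + (-3)·23 = 8303.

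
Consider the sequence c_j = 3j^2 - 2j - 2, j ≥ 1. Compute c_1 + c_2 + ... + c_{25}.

Over j = 1..25: Σj = 325, Σj² = 5525.
Total = (3)·5525 + (-2)·325 + (-2)·25 = 15875.

15875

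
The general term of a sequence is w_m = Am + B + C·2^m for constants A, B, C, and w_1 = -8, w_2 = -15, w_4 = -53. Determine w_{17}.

Write the equations: A + B + 2C = -8; 2A + B + 4C = -15; 4A + B + 16C = -53.
Subtracting the first from the second: A + 2C = -7.
Subtracting the second from the third: 2A + 12C = -38.
Solving: C = -3, A = -1, then B = -1.
So w_m = -1·m + (-1) + (-3)·2^m; at m=17 this is -393234.

-393234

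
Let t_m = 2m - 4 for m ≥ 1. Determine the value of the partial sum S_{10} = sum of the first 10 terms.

70

Over m = 1..10: Σm = 55.
Total = (2)·55 + (-4)·10 = 70.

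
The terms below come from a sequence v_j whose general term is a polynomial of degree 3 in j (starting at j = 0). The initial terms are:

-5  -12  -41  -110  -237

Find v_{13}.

1st diffs: -7, -29, -69, -127.
2nd diffs: -22, -40, -58.
3rd diffs: -18, -18 (constant).
Newton forward-difference form: v_j = -5 + (-7)·C(j,1) + (-22)·C(j,2) + (-18)·C(j,3).
At j = 13: j = 13, so v_{13} = -5 - 91 - 1716 - 5148 = -6960.

-6960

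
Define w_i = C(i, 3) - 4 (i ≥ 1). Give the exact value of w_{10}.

C(10, 3) = 120, so w_{10} = 116.

116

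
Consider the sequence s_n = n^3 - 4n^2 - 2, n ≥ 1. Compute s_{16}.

3070

s_{16} = 1·16^3 - 4·16^2 - 2 = 3070.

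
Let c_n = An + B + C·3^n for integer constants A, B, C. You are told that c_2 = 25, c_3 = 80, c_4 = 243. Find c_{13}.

At n = 2, 3, 4: 2A + B + 9C = 25; 3A + B + 27C = 80; 4A + B + 81C = 243.
Subtracting the first from the second: A + 18C = 55.
Subtracting the second from the third: A + 54C = 163.
Solving: C = 3, A = 1, then B = -4.
Therefore c_{13} = 13 + (-4) + 3·1594323 = 4782978.

4782978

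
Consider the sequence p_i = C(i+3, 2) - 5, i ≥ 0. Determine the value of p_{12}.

100

C(15, 2) = 105, so p_{12} = 100.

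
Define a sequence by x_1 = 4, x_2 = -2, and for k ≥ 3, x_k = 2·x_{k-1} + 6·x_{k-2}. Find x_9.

27200

Iterate the recurrence:
x_3 = 20  x_4 = 28  x_5 = 176  x_6 = 520  x_7 = 2096  x_8 = 7312  x_9 = 27200.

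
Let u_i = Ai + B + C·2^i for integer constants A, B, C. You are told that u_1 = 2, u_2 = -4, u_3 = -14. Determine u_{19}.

Plug in i = 1, 2, 3: A + B + 2C = 2; 2A + B + 4C = -4; 3A + B + 8C = -14.
Subtracting the first from the second: A + 2C = -6.
Subtracting the second from the third: A + 4C = -10.
Solving: C = -2, A = -2, then B = 8.
So u_i = -2·i + 8 + (-2)·2^i; at i=19 this is -1048606.

-1048606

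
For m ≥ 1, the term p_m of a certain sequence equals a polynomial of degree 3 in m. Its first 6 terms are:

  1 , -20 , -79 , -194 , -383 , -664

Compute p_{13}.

-6719

1st diffs: -21, -59, -115, -189, -281.
2nd diffs: -38, -56, -74, -92.
3rd diffs: -18, -18, -18 (constant).
Newton forward-difference form: p_m = 1 + (-21)·C(m-1,1) + (-38)·C(m-1,2) + (-18)·C(m-1,3).
At m = 13: m-1 = 12, so p_{13} = 1 - 252 - 2508 - 3960 = -6719.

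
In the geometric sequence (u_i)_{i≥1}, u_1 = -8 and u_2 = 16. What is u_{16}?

262144

Common ratio r = -2.
u_i = (-8)·(-2)^(i-1).
u_{16} = (-8)·(-2)^15 = 262144.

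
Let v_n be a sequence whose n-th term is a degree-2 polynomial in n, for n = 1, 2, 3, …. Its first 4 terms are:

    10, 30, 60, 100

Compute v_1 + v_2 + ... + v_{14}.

1st diffs: 20, 30, 40.
2nd diffs: 10, 10 (constant).
Newton forward-difference form: v_n = 10 + 20·C(n-1,1) + 10·C(n-1,2).
Continuing: …, 150, 210, 280, 360, …, v_{14} = 1050.
Summing n = 1..14 (14 terms) gives 5600.

5600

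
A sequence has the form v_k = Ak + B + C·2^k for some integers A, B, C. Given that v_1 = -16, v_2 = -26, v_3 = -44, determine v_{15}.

-131108

At k = 1, 2, 3: A + B + 2C = -16; 2A + B + 4C = -26; 3A + B + 8C = -44.
Subtracting the first from the second: A + 2C = -10.
Subtracting the second from the third: A + 4C = -18.
Solving: C = -4, A = -2, then B = -6.
So v_k = -2·k + (-6) + (-4)·2^k; at k=15 this is -131108.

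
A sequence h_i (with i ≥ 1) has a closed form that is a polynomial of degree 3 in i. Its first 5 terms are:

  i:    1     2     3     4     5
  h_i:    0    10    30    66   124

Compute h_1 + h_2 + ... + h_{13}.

1st diffs: 10, 20, 36, 58.
2nd diffs: 10, 16, 22.
3rd diffs: 6, 6 (constant).
Newton forward-difference form: h_i = 10·C(i-1,1) + 10·C(i-1,2) + 6·C(i-1,3).
Continuing: …, 210, 330, 490, 696, …, h_{13} = 2100.
Summing i = 1..13 (13 terms) gives 7930.

7930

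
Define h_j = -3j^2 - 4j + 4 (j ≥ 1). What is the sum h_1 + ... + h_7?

-504

Over j = 1..7: Σj = 28, Σj² = 140.
Total = (-3)·140 + (-4)·28 + (4)·7 = -504.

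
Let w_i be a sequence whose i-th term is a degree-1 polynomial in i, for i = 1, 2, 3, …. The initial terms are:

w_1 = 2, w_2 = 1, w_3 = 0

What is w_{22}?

1st diffs: -1, -1 (constant).
So w_i = -i + 3.
Evaluating at i = 22 gives w_{22} = -19.

-19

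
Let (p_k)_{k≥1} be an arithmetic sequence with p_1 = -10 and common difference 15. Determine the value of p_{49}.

p_k = -10 + (k - 1)·15.
p_{49} = -10 + 48·15 = 710.

710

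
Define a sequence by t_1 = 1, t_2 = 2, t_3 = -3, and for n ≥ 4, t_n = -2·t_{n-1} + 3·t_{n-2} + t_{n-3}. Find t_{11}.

Applying the relation repeatedly:
t_4 = 13  t_5 = -33  t_6 = 102  t_7 = -290  t_8 = 853  t_9 = -2474  t_{10} = 7217  t_{11} = -21003.

-21003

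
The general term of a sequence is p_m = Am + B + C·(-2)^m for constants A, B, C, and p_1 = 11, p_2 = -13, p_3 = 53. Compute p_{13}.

41033

Plug in m = 1, 2, 3: A + B - 2C = 11; 2A + B + 4C = -13; 3A + B - 8C = 53.
Subtracting the first from the second: A + 6C = -24.
Subtracting the second from the third: A - 12C = 66.
Solving: C = -5, A = 6, then B = -5.
So p_m = 6·m + (-5) + (-5)·(-2)^m; at m=13 this is 41033.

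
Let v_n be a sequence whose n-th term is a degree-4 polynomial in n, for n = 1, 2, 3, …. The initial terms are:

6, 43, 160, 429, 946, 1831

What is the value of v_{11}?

1st diffs: 37, 117, 269, 517, 885.
2nd diffs: 80, 152, 248, 368.
3rd diffs: 72, 96, 120.
4th diffs: 24, 24 (constant).
Newton forward-difference form: v_n = 6 + 37·C(n-1,1) + 80·C(n-1,2) + 72·C(n-1,3) + 24·C(n-1,4).
At n = 11: n-1 = 10, so v_{11} = 6 + 370 + 3600 + 8640 + 5040 = 17656.

17656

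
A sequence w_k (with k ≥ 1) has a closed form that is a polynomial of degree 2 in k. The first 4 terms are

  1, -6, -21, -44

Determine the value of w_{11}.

1st diffs: -7, -15, -23.
2nd diffs: -8, -8 (constant).
So w_k = -4k^2 + 5k.
Evaluating at k = 11 gives w_{11} = -429.

-429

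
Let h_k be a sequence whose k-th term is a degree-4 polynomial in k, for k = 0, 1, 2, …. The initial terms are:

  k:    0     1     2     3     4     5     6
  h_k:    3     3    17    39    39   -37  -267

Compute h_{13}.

-17781

1st diffs: 0, 14, 22, 0, -76, -230.
2nd diffs: 14, 8, -22, -76, -154.
3rd diffs: -6, -30, -54, -78.
4th diffs: -24, -24, -24 (constant).
Newton forward-difference form: h_k = 3 + 14·C(k,2) + (-6)·C(k,3) + (-24)·C(k,4).
At k = 13: k = 13, so h_{13} = 3 + 1092 - 1716 - 17160 = -17781.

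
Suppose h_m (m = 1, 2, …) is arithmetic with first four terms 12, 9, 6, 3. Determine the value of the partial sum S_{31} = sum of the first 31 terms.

Common difference d = -3.
h_m = 12 + (m - 1)·(-3).
h_{31} = -78; S = 31·(12 + (-78))/2 = -1023.

-1023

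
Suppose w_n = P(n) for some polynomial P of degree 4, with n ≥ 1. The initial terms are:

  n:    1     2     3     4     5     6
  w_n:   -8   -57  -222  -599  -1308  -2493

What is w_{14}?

1st diffs: -49, -165, -377, -709, -1185.
2nd diffs: -116, -212, -332, -476.
3rd diffs: -96, -120, -144.
4th diffs: -24, -24 (constant).
Newton forward-difference form: w_n = -8 + (-49)·C(n-1,1) + (-116)·C(n-1,2) + (-96)·C(n-1,3) + (-24)·C(n-1,4).
At n = 14: n-1 = 13, so w_{14} = -8 - 637 - 9048 - 27456 - 17160 = -54309.

-54309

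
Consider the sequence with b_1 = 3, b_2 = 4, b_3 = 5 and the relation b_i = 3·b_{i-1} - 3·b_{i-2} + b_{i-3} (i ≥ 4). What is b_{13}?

Step forward from the initial values:
b_4 = 6, b_5 = 7, b_6 = 8, b_7 = 9, b_8 = 10, b_9 = 11, b_{10} = 12, b_{11} = 13, b_{12} = 14, b_{13} = 15.

15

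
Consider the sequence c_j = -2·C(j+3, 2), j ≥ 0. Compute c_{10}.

-156

C(13, 2) = 78, so c_{10} = -156.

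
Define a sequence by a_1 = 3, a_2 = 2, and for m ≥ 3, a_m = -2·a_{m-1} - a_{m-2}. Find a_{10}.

Compute successive terms:
a_3 = -7;  a_4 = 12;  a_5 = -17;  a_6 = 22;  a_7 = -27;  a_8 = 32;  a_9 = -37;  a_{10} = 42.
(Characteristic roots are -1 and -1.)

42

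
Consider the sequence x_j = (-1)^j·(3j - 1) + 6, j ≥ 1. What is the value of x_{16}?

53

(-1)^16 = 1; 3j - 1 at j=16 is 47; so x_{16} = 53.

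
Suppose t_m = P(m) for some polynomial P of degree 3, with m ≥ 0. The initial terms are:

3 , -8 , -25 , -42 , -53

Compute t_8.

83

1st diffs: -11, -17, -17, -11.
2nd diffs: -6, 0, 6.
3rd diffs: 6, 6 (constant).
Newton forward-difference form: t_m = 3 + (-11)·C(m,1) + (-6)·C(m,2) + 6·C(m,3).
At m = 8: m = 8, so t_8 = 3 - 88 - 168 + 336 = 83.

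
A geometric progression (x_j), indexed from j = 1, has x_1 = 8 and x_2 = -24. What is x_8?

-17496

Common ratio r = -3.
x_j = 8·(-3)^(j-1).
x_8 = 8·(-3)^7 = -17496.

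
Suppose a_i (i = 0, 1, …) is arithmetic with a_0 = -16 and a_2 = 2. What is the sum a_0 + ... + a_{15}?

824

Common difference d = (2 - (-16)) / (2 - 0) = 9.
a_i = -16 + (i - 0)·9.
a_{15} = 119; S = 16·(-16 + 119)/2 = 824.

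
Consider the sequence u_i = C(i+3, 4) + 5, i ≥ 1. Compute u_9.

C(12, 4) = 495, so u_9 = 500.

500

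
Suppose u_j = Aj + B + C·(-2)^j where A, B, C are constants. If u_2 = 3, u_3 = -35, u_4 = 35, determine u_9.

At j = 2, 3, 4: 2A + B + 4C = 3; 3A + B - 8C = -35; 4A + B + 16C = 35.
Subtracting the first from the second: A - 12C = -38.
Subtracting the second from the third: A + 24C = 70.
Solving: C = 3, A = -2, then B = -5.
Hence u_9 = -2·9 + (-5) + 3·(-512) = -1559.

-1559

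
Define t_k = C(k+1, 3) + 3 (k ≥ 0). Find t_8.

C(9, 3) = 84, so t_8 = 87.

87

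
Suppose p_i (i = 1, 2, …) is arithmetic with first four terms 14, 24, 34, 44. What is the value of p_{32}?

Common difference d = 10.
p_i = 14 + (i - 1)·10.
p_{32} = 14 + 31·10 = 324.

324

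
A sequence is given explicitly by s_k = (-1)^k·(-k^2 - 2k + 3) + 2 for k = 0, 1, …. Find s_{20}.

(-1)^20 = 1; -k^2 - 2k + 3 at k=20 is -437; so s_{20} = -435.

-435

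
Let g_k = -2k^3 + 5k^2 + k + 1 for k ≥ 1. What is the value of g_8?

g_8 = -2·8^3 + 5·8^2 + 1·8 + 1 = -695.

-695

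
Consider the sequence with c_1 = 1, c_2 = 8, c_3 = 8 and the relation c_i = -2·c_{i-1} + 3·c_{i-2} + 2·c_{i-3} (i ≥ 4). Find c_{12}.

c_4 = 10; c_5 = 20; c_6 = 6; c_7 = 68; c_8 = -78; c_9 = 372; c_{10} = -842; c_{11} = 2644; c_{12} = -7070.

-7070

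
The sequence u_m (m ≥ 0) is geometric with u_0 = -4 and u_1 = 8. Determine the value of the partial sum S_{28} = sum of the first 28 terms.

Common ratio r = -2.
u_m = (-4)·(-2)^(m-0).
S = (-4)·((-2)^28 - 1)/(-2 - 1) = (-4)·(268435456 - 1)/(-3) = 357913940.

357913940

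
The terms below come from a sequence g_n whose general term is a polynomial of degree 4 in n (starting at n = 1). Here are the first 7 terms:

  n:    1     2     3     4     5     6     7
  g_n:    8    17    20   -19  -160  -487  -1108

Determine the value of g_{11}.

1st diffs: 9, 3, -39, -141, -327, -621.
2nd diffs: -6, -42, -102, -186, -294.
3rd diffs: -36, -60, -84, -108.
4th diffs: -24, -24, -24 (constant).
Newton forward-difference form: g_n = 8 + 9·C(n-1,1) + (-6)·C(n-1,2) + (-36)·C(n-1,3) + (-24)·C(n-1,4).
At n = 11: n-1 = 10, so g_{11} = 8 + 90 - 270 - 4320 - 5040 = -9532.

-9532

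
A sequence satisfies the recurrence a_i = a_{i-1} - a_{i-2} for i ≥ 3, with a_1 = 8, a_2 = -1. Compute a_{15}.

-9

Step forward from the initial values:
a_3 = -9;  a_4 = -8;  a_5 = 1;  …;  a_{12} = 9;  a_{13} = 8;  a_{14} = -1;  a_{15} = -9.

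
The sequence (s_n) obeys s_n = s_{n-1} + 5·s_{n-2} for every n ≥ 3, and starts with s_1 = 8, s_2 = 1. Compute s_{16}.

16245406

s_3 = 41;  s_4 = 46;  s_5 = 251;  …;  s_{13} = 753416;  s_{14} = 2079721;  s_{15} = 5846801;  s_{16} = 16245406.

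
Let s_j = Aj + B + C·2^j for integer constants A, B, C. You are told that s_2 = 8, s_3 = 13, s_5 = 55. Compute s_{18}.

524240

Write the equations: 2A + B + 4C = 8; 3A + B + 8C = 13; 5A + B + 32C = 55.
Subtracting the first from the second: A + 4C = 5.
Subtracting the second from the third: 2A + 24C = 42.
Solving: C = 2, A = -3, then B = 6.
Hence s_{18} = -3·18 + 6 + 2·262144 = 524240.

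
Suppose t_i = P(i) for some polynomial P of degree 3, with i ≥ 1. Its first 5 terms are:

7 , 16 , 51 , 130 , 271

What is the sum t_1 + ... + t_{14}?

1st diffs: 9, 35, 79, 141.
2nd diffs: 26, 44, 62.
3rd diffs: 18, 18 (constant).
Newton forward-difference form: t_i = 7 + 9·C(i-1,1) + 26·C(i-1,2) + 18·C(i-1,3).
Continuing: …, 492, 811, 1246, 1815, …, t_{14} = 7300.
Summing i = 1..14 (14 terms) gives 28399.

28399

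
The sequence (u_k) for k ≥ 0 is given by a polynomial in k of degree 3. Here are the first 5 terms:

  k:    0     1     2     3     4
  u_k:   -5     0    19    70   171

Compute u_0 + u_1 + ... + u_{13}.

1st diffs: 5, 19, 51, 101.
2nd diffs: 14, 32, 50.
3rd diffs: 18, 18 (constant).
Newton forward-difference form: u_k = -5 + 5·C(k,1) + 14·C(k,2) + 18·C(k,3).
Continuing: …, 340, 595, 954, 1435, …, u_{13} = 6300.
Summing k = 0..13 (14 terms) gives 23499.

23499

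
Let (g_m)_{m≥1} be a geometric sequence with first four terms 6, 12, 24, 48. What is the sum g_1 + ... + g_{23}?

50331642

Common ratio r = 2.
g_m = 6·2^(m-1).
S = 6·(2^23 - 1)/(2 - 1) = 6·(8388608 - 1)/(1) = 50331642.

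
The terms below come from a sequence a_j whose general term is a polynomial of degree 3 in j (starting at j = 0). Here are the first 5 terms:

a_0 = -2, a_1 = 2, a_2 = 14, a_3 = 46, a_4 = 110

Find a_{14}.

1st diffs: 4, 12, 32, 64.
2nd diffs: 8, 20, 32.
3rd diffs: 12, 12 (constant).
Newton forward-difference form: a_j = -2 + 4·C(j,1) + 8·C(j,2) + 12·C(j,3).
At j = 14: j = 14, so a_{14} = -2 + 56 + 728 + 4368 = 5150.

5150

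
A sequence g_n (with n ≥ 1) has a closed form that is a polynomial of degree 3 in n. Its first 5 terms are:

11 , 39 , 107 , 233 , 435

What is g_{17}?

1st diffs: 28, 68, 126, 202.
2nd diffs: 40, 58, 76.
3rd diffs: 18, 18 (constant).
Newton forward-difference form: g_n = 11 + 28·C(n-1,1) + 40·C(n-1,2) + 18·C(n-1,3).
At n = 17: n-1 = 16, so g_{17} = 11 + 448 + 4800 + 10080 = 15339.

15339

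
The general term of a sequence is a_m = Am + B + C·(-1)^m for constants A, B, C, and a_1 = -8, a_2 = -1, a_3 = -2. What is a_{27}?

70

At m = 1, 2, 3: A + B - C = -8; 2A + B + C = -1; 3A + B - C = -2.
Subtracting the first from the second: A + 2C = 7.
Subtracting the second from the third: A - 2C = -1.
Solving: C = 2, A = 3, then B = -9.
Hence a_{27} = 3·27 + (-9) + 2·(-1) = 70.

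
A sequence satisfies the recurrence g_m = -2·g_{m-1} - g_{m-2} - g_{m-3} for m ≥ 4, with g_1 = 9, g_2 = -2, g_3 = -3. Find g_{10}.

g_4 = -1  g_5 = 7  g_6 = -10  g_7 = 14  g_8 = -25  g_9 = 46  g_{10} = -81.

-81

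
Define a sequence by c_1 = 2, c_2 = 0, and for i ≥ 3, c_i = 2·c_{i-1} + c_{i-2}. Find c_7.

Step forward from the initial values:
c_3 = 2;  c_4 = 4;  c_5 = 10;  c_6 = 24;  c_7 = 58.

58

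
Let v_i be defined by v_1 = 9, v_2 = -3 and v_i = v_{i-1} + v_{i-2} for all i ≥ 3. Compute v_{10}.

Iterate the recurrence:
v_3 = 6;  v_4 = 3;  v_5 = 9;  v_6 = 12;  v_7 = 21;  v_8 = 33;  v_9 = 54;  v_{10} = 87.

87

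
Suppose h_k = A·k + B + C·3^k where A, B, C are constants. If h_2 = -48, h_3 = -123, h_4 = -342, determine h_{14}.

-19131924

The three given values yield: 2A + B + 9C = -48; 3A + B + 27C = -123; 4A + B + 81C = -342.
Subtracting the first from the second: A + 18C = -75.
Subtracting the second from the third: A + 54C = -219.
Solving: C = -4, A = -3, then B = -6.
So h_k = -3·k + (-6) + (-4)·3^k; at k=14 this is -19131924.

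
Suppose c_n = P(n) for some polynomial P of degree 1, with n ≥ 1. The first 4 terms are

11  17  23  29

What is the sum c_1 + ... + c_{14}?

1st diffs: 6, 6, 6 (constant).
So c_n = 6n + 5.
Continuing: …, 35, 41, 47, 53, …, c_{14} = 89.
Summing n = 1..14 (14 terms) gives 700.

700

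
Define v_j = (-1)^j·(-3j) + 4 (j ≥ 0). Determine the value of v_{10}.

(-1)^10 = 1; -3j at j=10 is -30; so v_{10} = -26.

-26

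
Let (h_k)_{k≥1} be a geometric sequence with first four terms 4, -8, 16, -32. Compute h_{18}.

-524288

Common ratio r = -2.
h_k = 4·(-2)^(k-1).
h_{18} = 4·(-2)^17 = -524288.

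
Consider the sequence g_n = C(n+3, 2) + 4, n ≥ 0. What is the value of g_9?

C(12, 2) = 66, so g_9 = 70.

70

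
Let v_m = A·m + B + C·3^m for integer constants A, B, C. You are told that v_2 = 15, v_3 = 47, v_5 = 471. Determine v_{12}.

The three given values yield: 2A + B + 9C = 15; 3A + B + 27C = 47; 5A + B + 243C = 471.
Subtracting the first from the second: A + 18C = 32.
Subtracting the second from the third: 2A + 216C = 424.
Solving: C = 2, A = -4, then B = 5.
Hence v_{12} = -4·12 + 5 + 2·531441 = 1062839.

1062839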